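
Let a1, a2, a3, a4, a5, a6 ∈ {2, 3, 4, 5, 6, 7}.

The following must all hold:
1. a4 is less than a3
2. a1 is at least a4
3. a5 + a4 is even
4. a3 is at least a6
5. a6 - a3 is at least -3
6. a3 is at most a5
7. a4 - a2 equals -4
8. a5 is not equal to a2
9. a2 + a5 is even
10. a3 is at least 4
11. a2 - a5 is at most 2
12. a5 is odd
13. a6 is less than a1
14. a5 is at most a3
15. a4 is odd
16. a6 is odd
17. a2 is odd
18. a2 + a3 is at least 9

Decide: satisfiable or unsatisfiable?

Satisfiable

Take a1 = 7, a2 = 7, a3 = 5, a4 = 3, a5 = 5, a6 = 5. Then constraint 5: a6 - a3 = 0; constraint 7: a4 - a2 = -4; constraint 11: a2 - a5 = 2, and every other listed constraint is also met.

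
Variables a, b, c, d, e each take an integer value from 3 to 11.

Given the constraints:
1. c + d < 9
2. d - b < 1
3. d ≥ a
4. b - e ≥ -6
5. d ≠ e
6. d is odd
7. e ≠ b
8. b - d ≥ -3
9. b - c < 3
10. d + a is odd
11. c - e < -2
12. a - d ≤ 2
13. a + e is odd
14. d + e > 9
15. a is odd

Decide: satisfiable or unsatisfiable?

Unsatisfiable

Constraint 6 makes d odd and constraint 15 makes a odd, so d + a must be even. Constraint 10 says d + a is odd — contradiction.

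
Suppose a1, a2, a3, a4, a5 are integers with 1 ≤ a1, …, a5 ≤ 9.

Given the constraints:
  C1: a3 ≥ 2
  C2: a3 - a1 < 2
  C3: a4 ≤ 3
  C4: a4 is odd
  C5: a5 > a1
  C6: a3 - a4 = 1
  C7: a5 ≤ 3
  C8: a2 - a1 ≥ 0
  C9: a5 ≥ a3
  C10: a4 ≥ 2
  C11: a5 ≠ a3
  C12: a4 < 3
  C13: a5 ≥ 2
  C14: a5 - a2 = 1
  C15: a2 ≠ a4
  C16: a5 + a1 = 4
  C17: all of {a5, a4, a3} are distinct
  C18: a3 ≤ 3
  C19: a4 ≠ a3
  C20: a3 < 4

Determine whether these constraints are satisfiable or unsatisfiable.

Unsatisfiable

Constraints 1, 3, 7, 10, 13, and 18 confine each of a5, a4, a3 to the 2 values {2, 3}.
Constraint 17 requires all 3 of them to be distinct, but only 2 values are available — impossible by the pigeonhole principle.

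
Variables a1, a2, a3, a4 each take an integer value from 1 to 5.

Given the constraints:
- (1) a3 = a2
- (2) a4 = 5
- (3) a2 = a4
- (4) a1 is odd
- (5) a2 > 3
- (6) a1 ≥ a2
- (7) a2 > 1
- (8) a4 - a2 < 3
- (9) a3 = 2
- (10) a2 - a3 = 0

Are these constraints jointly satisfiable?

Constraint 9 fixes a3 = 2 and constraint 2 fixes a4 = 5. Constraints 1 and 3 give a3 = a2 = a4, so a3 = a4. But 2 ≠ 5 — contradiction.

Unsatisfiable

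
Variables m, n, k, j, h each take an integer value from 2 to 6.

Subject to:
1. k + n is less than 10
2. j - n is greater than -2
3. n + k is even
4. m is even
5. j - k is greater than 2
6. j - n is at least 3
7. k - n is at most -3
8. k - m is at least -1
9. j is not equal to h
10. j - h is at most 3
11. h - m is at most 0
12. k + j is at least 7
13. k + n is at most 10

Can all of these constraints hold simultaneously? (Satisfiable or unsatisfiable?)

Unsatisfiable

Constraints 6, 7, 8, 10, and 11 give k − m ≥ -1, m − h ≥ 0, h − j ≥ -3, j − n ≥ 3, n − k ≥ 3.
Adding all 5 inequalities: the left sides telescope to 0, and the right sides sum to (-1) + 0 + (-3) + 3 + 3 = 2. So 0 ≥ 2, which is false.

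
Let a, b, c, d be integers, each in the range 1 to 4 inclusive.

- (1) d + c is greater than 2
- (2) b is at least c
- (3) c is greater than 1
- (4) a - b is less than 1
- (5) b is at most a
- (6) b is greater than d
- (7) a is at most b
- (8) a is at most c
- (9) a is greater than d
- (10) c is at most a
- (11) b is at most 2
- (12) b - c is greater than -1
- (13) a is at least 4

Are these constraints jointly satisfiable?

From constraints 8 and 13: c ≥ a and a ≥ 4, so c ≥ 4. From constraints 2 and 11: c ≤ b and b ≤ 2, so c ≤ 2. But 2 < 4, so no value of c works.

Unsatisfiable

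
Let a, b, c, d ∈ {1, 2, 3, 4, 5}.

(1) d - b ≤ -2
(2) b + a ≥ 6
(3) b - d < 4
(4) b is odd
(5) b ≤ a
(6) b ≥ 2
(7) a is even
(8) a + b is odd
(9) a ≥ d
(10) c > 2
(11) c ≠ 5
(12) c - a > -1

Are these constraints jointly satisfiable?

Satisfiable

Take a = 4, b = 3, c = 4, d = 1. Then constraint 1: d - b = -2; constraint 2: b + a = 7; constraint 3: b - d = 2, and every other listed constraint is also met.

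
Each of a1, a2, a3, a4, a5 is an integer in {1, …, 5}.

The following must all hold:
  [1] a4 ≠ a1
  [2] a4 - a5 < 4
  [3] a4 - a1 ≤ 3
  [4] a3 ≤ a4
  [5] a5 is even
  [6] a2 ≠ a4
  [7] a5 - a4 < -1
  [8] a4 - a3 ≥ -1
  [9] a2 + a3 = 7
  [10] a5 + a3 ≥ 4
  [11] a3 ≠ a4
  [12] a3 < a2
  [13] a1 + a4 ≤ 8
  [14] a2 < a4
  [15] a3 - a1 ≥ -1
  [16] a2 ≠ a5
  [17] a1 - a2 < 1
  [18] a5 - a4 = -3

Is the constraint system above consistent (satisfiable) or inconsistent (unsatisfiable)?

One satisfying assignment is a1 = 2, a2 = 4, a3 = 3, a4 = 5, a5 = 2.
For the less obvious constraints — constraint 2: a4 - a5 = 3; constraint 3: a4 - a1 = 3 — and the others hold by inspection.

Satisfiable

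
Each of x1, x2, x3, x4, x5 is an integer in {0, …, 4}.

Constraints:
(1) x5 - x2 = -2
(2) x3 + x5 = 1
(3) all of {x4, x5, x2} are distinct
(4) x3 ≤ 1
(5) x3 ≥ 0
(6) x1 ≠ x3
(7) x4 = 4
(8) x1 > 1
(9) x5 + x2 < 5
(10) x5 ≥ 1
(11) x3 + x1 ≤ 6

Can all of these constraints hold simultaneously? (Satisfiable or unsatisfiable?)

One satisfying assignment is x1 = 3, x2 = 3, x3 = 0, x4 = 4, x5 = 1.
For the less obvious constraints — constraint 1: x5 - x2 = -2; constraint 2: x3 + x5 = 1; constraint 9: x5 + x2 = 4 — and the others hold by inspection.

Satisfiable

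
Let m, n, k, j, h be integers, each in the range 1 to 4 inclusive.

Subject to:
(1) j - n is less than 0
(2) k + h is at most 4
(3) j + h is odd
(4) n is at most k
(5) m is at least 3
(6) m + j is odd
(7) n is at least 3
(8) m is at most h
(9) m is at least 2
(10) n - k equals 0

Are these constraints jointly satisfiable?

Unsatisfiable

From constraints 4 and 7: k ≥ n ≥ 3. From constraints 8 and 9: h ≥ m ≥ 2. Hence k + h ≥ 5. But constraint 2 requires k + h ≤ 4, and 4 < 5. Contradiction.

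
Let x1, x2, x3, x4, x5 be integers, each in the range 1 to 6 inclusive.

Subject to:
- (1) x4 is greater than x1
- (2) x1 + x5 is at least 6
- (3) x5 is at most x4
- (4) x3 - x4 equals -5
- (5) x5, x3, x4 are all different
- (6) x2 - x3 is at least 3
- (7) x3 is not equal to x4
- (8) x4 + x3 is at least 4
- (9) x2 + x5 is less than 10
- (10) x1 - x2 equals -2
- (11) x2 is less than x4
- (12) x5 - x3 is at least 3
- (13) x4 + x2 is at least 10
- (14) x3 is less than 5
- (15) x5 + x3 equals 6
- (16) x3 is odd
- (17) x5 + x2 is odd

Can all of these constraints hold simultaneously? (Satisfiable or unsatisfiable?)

Satisfiable

Take x1 = 2, x2 = 4, x3 = 1, x4 = 6, x5 = 5. Then constraint 2: x1 + x5 = 7; constraint 4: x3 - x4 = -5, and every other listed constraint is also met.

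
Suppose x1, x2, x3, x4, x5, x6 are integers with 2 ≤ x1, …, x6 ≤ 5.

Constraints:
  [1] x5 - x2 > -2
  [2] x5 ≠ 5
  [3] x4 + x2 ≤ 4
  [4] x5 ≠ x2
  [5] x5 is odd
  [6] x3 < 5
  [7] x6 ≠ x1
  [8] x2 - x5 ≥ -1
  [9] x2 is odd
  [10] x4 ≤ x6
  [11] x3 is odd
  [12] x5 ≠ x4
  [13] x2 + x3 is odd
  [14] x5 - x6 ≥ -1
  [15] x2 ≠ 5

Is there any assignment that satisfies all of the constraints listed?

Constraint 9 makes x2 odd and constraint 11 makes x3 odd, so x2 + x3 must be even. Constraint 13 says x2 + x3 is odd — contradiction.

Unsatisfiable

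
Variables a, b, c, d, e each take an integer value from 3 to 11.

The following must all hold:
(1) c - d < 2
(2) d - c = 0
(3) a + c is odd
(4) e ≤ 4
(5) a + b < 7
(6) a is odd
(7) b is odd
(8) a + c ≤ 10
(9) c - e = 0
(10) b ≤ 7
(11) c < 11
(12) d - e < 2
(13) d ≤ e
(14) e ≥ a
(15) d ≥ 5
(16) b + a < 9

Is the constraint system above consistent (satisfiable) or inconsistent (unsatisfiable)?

From constraints 13 and 15: e ≥ d and d ≥ 5, so e ≥ 5. From constraint 4: e ≤ 4. But 4 < 5, so no value of e works.

Unsatisfiable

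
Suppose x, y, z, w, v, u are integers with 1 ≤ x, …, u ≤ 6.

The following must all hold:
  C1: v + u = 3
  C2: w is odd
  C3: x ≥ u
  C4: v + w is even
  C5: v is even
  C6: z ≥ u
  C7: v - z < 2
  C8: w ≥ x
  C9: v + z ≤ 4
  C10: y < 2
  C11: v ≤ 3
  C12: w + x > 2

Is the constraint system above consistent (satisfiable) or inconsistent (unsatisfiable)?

Constraint 5 makes v even and constraint 2 makes w odd, so v + w must be odd. Constraint 4 says v + w is even — contradiction.

Unsatisfiable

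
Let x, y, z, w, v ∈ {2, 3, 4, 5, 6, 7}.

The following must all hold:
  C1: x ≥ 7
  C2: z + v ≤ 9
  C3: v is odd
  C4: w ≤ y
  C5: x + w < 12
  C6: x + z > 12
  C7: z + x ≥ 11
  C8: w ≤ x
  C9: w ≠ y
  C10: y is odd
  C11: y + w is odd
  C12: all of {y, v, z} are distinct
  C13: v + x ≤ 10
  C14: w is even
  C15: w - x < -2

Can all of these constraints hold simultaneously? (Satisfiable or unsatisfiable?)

One satisfying assignment is x = 7, y = 5, z = 6, w = 4, v = 3.
For the less obvious constraints — constraint 2: z + v = 9; constraint 5: x + w = 11 — and the others hold by inspection.

Satisfiable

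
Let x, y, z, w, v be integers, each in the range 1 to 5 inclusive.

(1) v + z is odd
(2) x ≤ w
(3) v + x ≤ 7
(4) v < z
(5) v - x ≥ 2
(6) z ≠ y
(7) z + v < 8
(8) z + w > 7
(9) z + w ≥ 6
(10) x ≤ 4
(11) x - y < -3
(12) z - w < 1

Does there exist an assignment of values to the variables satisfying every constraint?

One satisfying assignment is x = 1, y = 5, z = 4, w = 5, v = 3.
For the less obvious constraints — constraint 3: v + x = 4; constraint 5: v - x = 2; constraint 7: z + v = 7 — and the others hold by inspection.

Satisfiable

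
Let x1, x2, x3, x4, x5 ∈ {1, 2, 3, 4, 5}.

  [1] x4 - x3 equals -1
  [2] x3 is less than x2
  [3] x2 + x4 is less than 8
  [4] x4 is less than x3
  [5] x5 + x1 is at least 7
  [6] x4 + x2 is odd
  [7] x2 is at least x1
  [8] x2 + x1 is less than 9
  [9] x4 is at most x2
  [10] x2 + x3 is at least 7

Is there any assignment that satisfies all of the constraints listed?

The assignment x1 = 2, x2 = 5, x3 = 3, x4 = 2, x5 = 5 works:
  constraint 1 holds since x4 - x3 = -1.
  constraint 3 holds since x2 + x4 = 7.
The rest check out directly.

Satisfiable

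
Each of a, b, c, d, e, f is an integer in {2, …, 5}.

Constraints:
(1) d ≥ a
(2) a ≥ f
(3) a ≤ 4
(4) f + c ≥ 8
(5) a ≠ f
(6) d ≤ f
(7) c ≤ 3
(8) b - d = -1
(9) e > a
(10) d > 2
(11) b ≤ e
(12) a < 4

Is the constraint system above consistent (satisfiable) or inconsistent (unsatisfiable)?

Unsatisfiable

From constraints 2 and 3: f ≤ a ≤ 4. From constraint 7: c ≤ 3. Hence f + c ≤ 7. But constraint 4 requires f + c ≥ 8, and 8 > 7. Contradiction.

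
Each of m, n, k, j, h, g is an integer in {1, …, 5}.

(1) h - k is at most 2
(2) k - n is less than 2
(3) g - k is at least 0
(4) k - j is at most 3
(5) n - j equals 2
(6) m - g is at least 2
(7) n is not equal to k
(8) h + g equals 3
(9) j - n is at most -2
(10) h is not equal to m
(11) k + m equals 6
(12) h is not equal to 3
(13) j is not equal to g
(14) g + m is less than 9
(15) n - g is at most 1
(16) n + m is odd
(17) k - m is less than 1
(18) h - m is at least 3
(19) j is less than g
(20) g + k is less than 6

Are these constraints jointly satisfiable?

Constraints 1, 4, 6, 9, 15, and 18 give n − j ≥ 2, j − k ≥ -3, k − h ≥ -2, h − m ≥ 3, m − g ≥ 2, g − n ≥ -1.
Adding all 6 inequalities: the left sides telescope to 0, and the right sides sum to 2 + (-3) + (-2) + 3 + 2 + (-1) = 1. So 0 ≥ 1, which is false.

Unsatisfiable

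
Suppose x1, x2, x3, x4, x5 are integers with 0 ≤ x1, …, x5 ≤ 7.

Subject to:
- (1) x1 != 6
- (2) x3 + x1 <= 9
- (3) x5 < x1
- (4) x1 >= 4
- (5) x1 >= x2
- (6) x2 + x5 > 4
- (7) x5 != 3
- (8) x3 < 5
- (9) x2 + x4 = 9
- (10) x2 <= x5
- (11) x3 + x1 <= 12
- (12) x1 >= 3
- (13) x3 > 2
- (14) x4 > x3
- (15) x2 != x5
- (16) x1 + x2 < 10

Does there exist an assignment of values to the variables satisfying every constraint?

One satisfying assignment is x1 = 5, x2 = 2, x3 = 4, x4 = 7, x5 = 4.
For the less obvious constraints — constraint 2: x3 + x1 = 9; constraint 6: x2 + x5 = 6; constraint 9: x2 + x4 = 9 — and the others hold by inspection.

Satisfiable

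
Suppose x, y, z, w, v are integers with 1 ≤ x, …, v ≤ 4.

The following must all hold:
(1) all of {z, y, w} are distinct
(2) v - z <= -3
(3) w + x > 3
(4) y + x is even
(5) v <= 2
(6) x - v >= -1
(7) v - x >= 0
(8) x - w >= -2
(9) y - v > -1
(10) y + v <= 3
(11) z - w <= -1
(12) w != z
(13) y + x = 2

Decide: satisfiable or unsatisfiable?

Constraints 2, 7, 8, and 11 give v − x ≥ 0, x − w ≥ -2, w − z ≥ 1, z − v ≥ 3.
Adding all 4 inequalities: the left sides telescope to 0, and the right sides sum to 0 + (-2) + 1 + 3 = 2. So 0 ≥ 2, which is false.

Unsatisfiable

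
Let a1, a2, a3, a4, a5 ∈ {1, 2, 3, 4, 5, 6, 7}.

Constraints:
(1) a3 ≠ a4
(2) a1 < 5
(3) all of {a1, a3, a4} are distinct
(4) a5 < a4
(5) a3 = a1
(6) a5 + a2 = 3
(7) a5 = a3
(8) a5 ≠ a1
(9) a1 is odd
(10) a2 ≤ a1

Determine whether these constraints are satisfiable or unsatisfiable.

Unsatisfiable

From constraints 5 and 7, a5 = a3 = a1, so a5 = a1. But constraint 8 says a5 ≠ a1. Contradiction.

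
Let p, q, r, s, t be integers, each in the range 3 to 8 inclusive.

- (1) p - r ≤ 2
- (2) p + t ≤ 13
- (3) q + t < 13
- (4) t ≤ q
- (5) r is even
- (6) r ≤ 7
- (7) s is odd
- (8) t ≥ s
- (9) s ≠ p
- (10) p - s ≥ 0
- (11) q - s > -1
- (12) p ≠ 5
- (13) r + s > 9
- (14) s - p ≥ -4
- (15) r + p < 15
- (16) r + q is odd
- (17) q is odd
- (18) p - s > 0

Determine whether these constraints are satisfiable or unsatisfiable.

Take p = 7, q = 7, r = 6, s = 5, t = 5. Then constraint 1: p - r = 1; constraint 2: p + t = 12, and every other listed constraint is also met.

Satisfiable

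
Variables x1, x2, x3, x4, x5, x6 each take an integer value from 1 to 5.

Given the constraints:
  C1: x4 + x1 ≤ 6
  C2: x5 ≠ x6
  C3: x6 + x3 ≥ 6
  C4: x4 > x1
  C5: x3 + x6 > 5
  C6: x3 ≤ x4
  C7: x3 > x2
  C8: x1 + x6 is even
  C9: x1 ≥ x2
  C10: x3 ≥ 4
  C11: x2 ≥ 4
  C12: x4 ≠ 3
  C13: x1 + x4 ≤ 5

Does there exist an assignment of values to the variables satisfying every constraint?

From constraints 6 and 10: x4 ≥ x3 ≥ 4. From constraints 9 and 11: x1 ≥ x2 ≥ 4. Hence x4 + x1 ≥ 8. But constraint 1 requires x4 + x1 ≤ 6, and 6 < 8. Contradiction.

Unsatisfiable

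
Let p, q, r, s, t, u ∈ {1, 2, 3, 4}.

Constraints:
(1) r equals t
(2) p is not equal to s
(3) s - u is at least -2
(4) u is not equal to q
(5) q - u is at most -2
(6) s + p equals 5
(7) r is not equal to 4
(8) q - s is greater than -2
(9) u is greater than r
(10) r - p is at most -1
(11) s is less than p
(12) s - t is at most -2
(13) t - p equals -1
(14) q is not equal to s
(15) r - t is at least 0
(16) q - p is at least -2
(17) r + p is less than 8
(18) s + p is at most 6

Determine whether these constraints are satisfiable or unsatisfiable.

Constraints 3, 5, 10, 12, 15, and 16 give r − t ≥ 0, t − s ≥ 2, s − u ≥ -2, u − q ≥ 2, q − p ≥ -2, p − r ≥ 1.
Adding all 6 inequalities: the left sides telescope to 0, and the right sides sum to 0 + 2 + (-2) + 2 + (-2) + 1 = 1. So 0 ≥ 1, which is false.

Unsatisfiable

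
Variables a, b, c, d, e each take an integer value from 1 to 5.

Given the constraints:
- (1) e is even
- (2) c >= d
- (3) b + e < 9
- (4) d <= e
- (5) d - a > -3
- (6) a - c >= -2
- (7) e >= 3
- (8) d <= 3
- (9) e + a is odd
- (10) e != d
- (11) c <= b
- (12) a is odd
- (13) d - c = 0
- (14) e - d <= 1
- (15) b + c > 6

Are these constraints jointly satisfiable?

Setting (a, b, c, d, e) = (3, 4, 3, 3, 4) satisfies everything: constraint 3: b + e = 8; constraint 5: d - a = 0, and the others follow.

Satisfiable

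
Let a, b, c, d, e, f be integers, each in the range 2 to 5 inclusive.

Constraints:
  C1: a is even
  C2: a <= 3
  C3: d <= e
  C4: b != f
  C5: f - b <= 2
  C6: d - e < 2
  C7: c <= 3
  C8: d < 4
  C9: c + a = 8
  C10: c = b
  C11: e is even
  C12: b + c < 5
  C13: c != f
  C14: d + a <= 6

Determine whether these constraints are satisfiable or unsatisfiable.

Unsatisfiable

From constraint 7: c ≤ 3. From constraint 2: a ≤ 3. Hence c + a ≤ 6. But constraint 9 requires c + a = 8, and 8 > 6. Contradiction.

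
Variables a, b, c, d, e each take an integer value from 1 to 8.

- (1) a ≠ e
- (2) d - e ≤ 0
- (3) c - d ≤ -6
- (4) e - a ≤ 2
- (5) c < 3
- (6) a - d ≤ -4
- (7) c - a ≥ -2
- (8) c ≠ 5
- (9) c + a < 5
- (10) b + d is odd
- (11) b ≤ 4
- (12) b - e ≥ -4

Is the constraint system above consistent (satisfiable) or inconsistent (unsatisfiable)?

Unsatisfiable

Constraints 2, 3, 4, and 7 give d − c ≥ 6, c − a ≥ -2, a − e ≥ -2, e − d ≥ 0.
Adding all 4 inequalities: the left sides telescope to 0, and the right sides sum to 6 + (-2) + (-2) + 0 = 2. So 0 ≥ 2, which is false.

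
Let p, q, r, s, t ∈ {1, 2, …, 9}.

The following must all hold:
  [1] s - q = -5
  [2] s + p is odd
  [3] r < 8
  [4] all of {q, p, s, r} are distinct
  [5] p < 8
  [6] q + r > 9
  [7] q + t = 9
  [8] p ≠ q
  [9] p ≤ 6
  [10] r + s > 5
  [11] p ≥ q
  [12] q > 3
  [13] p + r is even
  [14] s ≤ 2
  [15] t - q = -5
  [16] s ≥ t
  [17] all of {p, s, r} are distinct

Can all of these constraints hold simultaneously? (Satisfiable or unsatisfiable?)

From constraints 9 and 11: q ≤ p ≤ 6. From constraints 14 and 16: t ≤ s ≤ 2. Hence q + t ≤ 8. But constraint 7 requires q + t = 9, and 9 > 8. Contradiction.

Unsatisfiable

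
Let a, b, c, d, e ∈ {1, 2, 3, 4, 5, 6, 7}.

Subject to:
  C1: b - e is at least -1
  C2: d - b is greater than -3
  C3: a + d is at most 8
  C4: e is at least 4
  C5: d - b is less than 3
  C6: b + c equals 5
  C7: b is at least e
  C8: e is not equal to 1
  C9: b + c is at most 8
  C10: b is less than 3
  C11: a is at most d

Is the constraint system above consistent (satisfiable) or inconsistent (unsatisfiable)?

From constraints 4 and 7: b ≥ e and e ≥ 4, so b ≥ 4. From constraint 10: b ≤ 2. But 2 < 4, so no value of b works.

Unsatisfiable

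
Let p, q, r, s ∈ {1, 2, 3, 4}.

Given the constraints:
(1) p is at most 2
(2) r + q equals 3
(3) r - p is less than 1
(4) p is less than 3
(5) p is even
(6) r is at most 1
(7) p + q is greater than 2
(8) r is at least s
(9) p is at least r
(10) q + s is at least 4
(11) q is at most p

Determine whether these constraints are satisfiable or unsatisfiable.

From constraints 1 and 11: q ≤ p ≤ 2. From constraints 6 and 8: s ≤ r ≤ 1. Hence q + s ≤ 3. But constraint 10 requires q + s ≥ 4, and 4 > 3. Contradiction.

Unsatisfiable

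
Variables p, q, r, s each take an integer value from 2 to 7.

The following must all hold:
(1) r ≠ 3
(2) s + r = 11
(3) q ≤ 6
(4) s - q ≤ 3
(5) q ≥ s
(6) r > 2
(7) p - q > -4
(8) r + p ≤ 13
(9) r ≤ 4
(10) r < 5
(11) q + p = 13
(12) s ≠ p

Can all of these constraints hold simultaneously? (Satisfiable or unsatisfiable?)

From constraints 3 and 5: s ≤ q ≤ 6. From constraint 9: r ≤ 4. Hence s + r ≤ 10. But constraint 2 requires s + r = 11, and 11 > 10. Contradiction.

Unsatisfiable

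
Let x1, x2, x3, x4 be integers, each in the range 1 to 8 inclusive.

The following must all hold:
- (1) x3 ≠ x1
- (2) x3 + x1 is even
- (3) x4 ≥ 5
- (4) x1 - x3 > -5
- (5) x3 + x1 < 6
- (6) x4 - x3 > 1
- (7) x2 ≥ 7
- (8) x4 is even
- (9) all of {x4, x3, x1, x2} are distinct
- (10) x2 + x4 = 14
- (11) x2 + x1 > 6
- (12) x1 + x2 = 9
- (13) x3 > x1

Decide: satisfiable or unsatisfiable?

Satisfiable

The assignment x1 = 1, x2 = 8, x3 = 3, x4 = 6 works:
  constraint 4 holds since x1 - x3 = -2.
  constraint 5 holds since x3 + x1 = 4.
  constraint 6 holds since x4 - x3 = 3.
The rest check out directly.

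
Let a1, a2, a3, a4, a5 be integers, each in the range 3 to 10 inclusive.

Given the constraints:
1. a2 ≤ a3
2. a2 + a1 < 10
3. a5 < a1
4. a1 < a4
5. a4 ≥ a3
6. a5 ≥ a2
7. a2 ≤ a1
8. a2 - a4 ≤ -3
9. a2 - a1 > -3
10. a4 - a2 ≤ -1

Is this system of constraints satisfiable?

Constraints 3, 4, 6, and 10 give a4 < a2, a2 ≤ a5, a5 < a1, a1 < a4. Chaining: a4 < a2 ≤ a5 < a1 < a4, which forces a4 < a4 — impossible.

Unsatisfiable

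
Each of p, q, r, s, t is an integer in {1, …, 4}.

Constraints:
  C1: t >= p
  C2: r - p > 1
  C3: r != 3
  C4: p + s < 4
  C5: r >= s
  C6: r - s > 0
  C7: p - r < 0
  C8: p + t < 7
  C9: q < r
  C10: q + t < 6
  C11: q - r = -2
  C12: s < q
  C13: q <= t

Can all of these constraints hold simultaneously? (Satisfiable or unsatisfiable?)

Take p = 2, q = 2, r = 4, s = 1, t = 2. Then constraint 2: r - p = 2; constraint 4: p + s = 3; constraint 6: r - s = 3, and every other listed constraint is also met.

Satisfiable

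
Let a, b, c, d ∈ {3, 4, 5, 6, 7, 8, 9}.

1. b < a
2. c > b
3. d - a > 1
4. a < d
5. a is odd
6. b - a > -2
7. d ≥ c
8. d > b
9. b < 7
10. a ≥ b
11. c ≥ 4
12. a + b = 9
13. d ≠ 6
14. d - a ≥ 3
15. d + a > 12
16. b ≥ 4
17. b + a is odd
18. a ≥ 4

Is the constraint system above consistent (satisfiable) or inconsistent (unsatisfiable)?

Satisfiable

The assignment a = 5, b = 4, c = 5, d = 9 works:
  constraint 3 holds since d - a = 4.
  constraint 6 holds since b - a = -1.
The rest check out directly.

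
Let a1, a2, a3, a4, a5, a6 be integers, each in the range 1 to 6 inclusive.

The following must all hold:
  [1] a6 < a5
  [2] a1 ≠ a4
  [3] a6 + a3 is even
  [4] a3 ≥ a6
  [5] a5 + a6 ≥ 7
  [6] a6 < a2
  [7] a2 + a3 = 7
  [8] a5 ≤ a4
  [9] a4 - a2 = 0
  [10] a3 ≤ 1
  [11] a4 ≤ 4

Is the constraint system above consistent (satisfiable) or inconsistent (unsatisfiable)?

From constraints 8 and 11: a5 ≤ a4 ≤ 4. From constraints 4 and 10: a6 ≤ a3 ≤ 1. Hence a5 + a6 ≤ 5. But constraint 5 requires a5 + a6 ≥ 7, and 7 > 5. Contradiction.

Unsatisfiable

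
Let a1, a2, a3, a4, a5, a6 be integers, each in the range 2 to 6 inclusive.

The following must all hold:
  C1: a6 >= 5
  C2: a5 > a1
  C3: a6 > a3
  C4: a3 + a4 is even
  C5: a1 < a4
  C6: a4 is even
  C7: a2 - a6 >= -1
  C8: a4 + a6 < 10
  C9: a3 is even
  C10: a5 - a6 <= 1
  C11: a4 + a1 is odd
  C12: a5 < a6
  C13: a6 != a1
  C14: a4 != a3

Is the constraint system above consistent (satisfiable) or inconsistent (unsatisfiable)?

Satisfiable

One satisfying assignment is a1 = 3, a2 = 6, a3 = 2, a4 = 4, a5 = 4, a6 = 5.
For the less obvious constraints — constraint 7: a2 - a6 = 1; constraint 8: a4 + a6 = 9 — and the others hold by inspection.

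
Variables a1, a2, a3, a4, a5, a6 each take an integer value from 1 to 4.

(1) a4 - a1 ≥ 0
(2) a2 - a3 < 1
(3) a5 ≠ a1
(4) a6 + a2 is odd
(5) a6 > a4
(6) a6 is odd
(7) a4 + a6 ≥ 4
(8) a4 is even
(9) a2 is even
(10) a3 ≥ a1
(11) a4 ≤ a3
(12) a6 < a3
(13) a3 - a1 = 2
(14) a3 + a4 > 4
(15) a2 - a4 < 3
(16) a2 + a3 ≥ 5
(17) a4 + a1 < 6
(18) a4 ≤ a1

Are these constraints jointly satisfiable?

The assignment a1 = 2, a2 = 2, a3 = 4, a4 = 2, a5 = 1, a6 = 3 works:
  constraint 1 holds since a4 - a1 = 0.
  constraint 2 holds since a2 - a3 = -2.
  constraint 7 holds since a4 + a6 = 5.
The rest check out directly.

Satisfiable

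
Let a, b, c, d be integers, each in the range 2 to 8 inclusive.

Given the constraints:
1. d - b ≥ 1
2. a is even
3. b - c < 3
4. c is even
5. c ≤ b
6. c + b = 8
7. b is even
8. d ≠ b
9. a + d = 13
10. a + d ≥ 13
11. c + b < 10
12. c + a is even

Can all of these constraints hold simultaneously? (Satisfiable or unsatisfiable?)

The assignment a = 6, b = 4, c = 4, d = 7 works:
  constraint 1 holds since d - b = 3.
  constraint 3 holds since b - c = 0.
  constraint 6 holds since c + b = 8.
The rest check out directly.

Satisfiable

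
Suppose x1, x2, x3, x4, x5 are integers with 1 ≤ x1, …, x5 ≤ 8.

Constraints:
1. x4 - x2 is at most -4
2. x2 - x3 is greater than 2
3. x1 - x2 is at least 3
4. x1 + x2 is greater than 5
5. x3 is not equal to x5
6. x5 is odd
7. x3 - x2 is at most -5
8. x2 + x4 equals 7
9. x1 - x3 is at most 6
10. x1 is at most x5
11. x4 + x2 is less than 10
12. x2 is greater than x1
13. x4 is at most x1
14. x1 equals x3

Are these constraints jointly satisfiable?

Unsatisfiable

Constraints 3, 7, and 9 give x3 − x1 ≥ -6, x1 − x2 ≥ 3, x2 − x3 ≥ 5.
Adding all 3 inequalities: the left sides telescope to 0, and the right sides sum to (-6) + 3 + 5 = 2. So 0 ≥ 2, which is false.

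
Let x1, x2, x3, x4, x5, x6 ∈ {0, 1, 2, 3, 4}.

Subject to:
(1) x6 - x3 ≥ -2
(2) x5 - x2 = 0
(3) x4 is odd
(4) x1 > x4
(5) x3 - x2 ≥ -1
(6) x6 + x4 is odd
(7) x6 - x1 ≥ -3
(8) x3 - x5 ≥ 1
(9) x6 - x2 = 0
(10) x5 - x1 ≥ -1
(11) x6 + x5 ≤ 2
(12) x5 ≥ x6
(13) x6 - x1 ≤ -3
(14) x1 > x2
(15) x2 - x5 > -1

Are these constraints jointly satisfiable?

Constraints 1, 8, 10, and 13 give x6 − x3 ≥ -2, x3 − x5 ≥ 1, x5 − x1 ≥ -1, x1 − x6 ≥ 3.
Adding all 4 inequalities: the left sides telescope to 0, and the right sides sum to (-2) + 1 + (-1) + 3 = 1. So 0 ≥ 1, which is false.

Unsatisfiable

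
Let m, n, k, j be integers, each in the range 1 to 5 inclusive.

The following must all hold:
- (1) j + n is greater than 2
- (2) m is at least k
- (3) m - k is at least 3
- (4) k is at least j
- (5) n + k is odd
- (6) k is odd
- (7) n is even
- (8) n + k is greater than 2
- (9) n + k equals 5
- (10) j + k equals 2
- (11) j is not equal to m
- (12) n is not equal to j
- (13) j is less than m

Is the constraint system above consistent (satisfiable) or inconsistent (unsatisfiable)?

Setting (m, n, k, j) = (4, 4, 1, 1) satisfies everything: constraint 1: j + n = 5; constraint 3: m - k = 3, and the others follow.

Satisfiable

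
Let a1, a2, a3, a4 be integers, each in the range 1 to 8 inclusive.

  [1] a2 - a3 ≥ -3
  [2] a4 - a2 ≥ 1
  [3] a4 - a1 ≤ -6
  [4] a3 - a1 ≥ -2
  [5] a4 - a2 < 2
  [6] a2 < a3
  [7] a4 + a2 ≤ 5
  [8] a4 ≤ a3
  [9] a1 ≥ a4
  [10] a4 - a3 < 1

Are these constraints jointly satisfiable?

Unsatisfiable

Constraints 1, 2, 3, and 4 give a1 − a4 ≥ 6, a4 − a2 ≥ 1, a2 − a3 ≥ -3, a3 − a1 ≥ -2.
Adding all 4 inequalities: the left sides telescope to 0, and the right sides sum to 6 + 1 + (-3) + (-2) = 2. So 0 ≥ 2, which is false.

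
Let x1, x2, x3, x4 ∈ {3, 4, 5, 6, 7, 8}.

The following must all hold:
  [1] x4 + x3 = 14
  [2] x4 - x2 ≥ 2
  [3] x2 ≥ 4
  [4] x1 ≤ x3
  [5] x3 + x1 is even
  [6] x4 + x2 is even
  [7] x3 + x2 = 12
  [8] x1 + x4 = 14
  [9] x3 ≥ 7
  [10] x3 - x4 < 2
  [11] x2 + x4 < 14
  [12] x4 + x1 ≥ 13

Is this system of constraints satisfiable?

Satisfiable

One satisfying assignment is x1 = 7, x2 = 5, x3 = 7, x4 = 7.
For the less obvious constraints — constraint 1: x4 + x3 = 14; constraint 2: x4 - x2 = 2; constraint 7: x3 + x2 = 12 — and the others hold by inspection.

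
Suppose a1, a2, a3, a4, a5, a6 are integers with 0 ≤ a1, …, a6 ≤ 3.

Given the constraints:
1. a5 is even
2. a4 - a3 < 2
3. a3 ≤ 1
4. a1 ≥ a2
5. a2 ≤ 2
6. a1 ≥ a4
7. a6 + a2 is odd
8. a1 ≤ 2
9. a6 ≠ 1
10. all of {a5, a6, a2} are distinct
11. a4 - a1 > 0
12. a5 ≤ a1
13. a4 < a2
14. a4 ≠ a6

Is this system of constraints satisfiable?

Unsatisfiable

Constraints 4, 11, and 13 give a2 ≤ a1, a1 < a4, a4 < a2. Chaining: a2 ≤ a1 < a4 < a2, which forces a2 < a2 — impossible.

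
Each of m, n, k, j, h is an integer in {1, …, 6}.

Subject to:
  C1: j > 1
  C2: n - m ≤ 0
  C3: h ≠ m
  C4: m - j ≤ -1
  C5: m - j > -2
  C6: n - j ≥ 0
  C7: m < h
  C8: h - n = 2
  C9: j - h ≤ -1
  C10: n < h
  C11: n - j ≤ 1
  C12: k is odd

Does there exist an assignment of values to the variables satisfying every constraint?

Unsatisfiable

Constraints 2, 4, and 6 give m − n ≥ 0, n − j ≥ 0, j − m ≥ 1.
Adding all 3 inequalities: the left sides telescope to 0, and the right sides sum to 0 + 0 + 1 = 1. So 0 ≥ 1, which is false.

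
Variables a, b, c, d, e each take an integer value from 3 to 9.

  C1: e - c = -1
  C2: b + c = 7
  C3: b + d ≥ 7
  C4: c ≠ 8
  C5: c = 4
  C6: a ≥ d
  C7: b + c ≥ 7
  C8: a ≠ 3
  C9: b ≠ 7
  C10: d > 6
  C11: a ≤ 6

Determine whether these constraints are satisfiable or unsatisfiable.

Unsatisfiable

From constraint 10: d ≥ 7. From constraints 6 and 11: d ≤ a and a ≤ 6, so d ≤ 6. But 6 < 7, so no value of d works.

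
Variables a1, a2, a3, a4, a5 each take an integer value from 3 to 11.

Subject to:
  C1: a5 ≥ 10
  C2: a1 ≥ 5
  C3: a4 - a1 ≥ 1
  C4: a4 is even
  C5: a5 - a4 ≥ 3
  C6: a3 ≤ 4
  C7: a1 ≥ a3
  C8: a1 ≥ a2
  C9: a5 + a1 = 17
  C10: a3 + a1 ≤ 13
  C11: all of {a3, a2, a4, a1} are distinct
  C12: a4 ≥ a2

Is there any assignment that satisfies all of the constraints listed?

Satisfiable

Setting (a1, a2, a3, a4, a5) = (6, 3, 4, 8, 11) satisfies everything: constraint 3: a4 - a1 = 2; constraint 5: a5 - a4 = 3; constraint 9: a5 + a1 = 17, and the others follow.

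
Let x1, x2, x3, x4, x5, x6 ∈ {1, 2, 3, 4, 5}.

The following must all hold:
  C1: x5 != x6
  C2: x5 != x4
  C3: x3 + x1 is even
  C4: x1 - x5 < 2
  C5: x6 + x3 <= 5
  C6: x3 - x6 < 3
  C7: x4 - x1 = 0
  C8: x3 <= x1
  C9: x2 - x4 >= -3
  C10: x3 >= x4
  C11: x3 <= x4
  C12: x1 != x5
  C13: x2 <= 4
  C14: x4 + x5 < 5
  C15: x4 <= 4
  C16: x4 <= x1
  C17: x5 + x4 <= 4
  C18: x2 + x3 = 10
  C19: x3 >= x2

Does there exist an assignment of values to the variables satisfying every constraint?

From constraint 13: x2 ≤ 4. From constraints 11 and 15: x3 ≤ x4 ≤ 4. Hence x2 + x3 ≤ 8. But constraint 18 requires x2 + x3 = 10, and 10 > 8. Contradiction.

Unsatisfiable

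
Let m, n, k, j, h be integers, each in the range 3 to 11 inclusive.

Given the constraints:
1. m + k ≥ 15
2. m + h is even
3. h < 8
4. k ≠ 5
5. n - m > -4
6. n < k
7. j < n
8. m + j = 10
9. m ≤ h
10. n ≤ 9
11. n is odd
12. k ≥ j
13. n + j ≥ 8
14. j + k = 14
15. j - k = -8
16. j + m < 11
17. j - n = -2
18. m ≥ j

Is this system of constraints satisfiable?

One satisfying assignment is m = 7, n = 5, k = 11, j = 3, h = 7.
For the less obvious constraints — constraint 1: m + k = 18; constraint 5: n - m = -2 — and the others hold by inspection.

Satisfiable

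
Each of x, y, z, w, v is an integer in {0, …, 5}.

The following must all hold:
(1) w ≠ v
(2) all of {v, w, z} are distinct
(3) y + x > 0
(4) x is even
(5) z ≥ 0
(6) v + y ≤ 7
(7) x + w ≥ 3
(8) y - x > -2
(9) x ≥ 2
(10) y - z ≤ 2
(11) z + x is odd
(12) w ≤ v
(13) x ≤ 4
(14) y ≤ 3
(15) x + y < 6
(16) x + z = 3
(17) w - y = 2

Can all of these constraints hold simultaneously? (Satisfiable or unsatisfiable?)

Satisfiable

Setting (x, y, z, w, v) = (2, 1, 1, 3, 5) satisfies everything: constraint 3: y + x = 3; constraint 6: v + y = 6; constraint 7: x + w = 5, and the others follow.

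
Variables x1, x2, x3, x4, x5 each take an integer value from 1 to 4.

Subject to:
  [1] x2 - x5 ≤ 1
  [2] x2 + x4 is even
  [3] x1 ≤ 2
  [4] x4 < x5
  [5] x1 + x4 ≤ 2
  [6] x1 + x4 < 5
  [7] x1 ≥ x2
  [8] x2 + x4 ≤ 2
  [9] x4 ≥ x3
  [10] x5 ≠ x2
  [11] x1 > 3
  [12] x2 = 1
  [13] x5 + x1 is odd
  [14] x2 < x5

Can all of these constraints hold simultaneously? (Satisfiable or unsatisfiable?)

Unsatisfiable

From constraint 11: x1 ≥ 4. From constraint 3: x1 ≤ 2. But 2 < 4, so no value of x1 works.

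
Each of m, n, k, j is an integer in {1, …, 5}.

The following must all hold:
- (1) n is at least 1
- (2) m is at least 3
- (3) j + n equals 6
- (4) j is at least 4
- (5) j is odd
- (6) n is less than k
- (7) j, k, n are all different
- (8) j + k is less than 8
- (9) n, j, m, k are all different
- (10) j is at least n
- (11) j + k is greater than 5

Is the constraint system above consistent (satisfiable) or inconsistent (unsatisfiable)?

Setting (m, n, k, j) = (4, 1, 2, 5) satisfies everything: constraint 3: j + n = 6; constraint 8: j + k = 7; constraint 11: j + k = 7, and the others follow.

Satisfiable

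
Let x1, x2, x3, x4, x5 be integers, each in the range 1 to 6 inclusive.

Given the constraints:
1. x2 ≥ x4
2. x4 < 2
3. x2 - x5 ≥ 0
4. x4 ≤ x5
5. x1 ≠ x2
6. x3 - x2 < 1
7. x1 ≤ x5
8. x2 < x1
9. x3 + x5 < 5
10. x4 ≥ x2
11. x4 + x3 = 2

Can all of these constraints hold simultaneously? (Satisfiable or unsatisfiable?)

Unsatisfiable

Constraints 3, 7, and 8 give x1 ≤ x5, x5 ≤ x2, x2 < x1. Chaining: x1 ≤ x5 ≤ x2 < x1, which forces x1 < x1 — impossible.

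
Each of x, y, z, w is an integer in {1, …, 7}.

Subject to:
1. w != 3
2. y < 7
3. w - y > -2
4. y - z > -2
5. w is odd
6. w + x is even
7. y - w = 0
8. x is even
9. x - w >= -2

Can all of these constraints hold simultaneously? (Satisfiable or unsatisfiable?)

Unsatisfiable

Constraint 5 makes w odd and constraint 8 makes x even, so w + x must be odd. Constraint 6 says w + x is even — contradiction.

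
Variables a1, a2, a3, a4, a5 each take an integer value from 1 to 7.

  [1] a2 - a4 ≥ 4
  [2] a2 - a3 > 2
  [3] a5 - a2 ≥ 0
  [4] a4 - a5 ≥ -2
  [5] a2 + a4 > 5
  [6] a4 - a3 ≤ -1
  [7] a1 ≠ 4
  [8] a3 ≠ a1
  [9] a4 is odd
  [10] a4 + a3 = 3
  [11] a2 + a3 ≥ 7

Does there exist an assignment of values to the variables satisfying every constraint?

Unsatisfiable

Constraints 1, 3, and 4 give a5 − a2 ≥ 0, a2 − a4 ≥ 4, a4 − a5 ≥ -2.
Adding all 3 inequalities: the left sides telescope to 0, and the right sides sum to 0 + 4 + (-2) = 2. So 0 ≥ 2, which is false.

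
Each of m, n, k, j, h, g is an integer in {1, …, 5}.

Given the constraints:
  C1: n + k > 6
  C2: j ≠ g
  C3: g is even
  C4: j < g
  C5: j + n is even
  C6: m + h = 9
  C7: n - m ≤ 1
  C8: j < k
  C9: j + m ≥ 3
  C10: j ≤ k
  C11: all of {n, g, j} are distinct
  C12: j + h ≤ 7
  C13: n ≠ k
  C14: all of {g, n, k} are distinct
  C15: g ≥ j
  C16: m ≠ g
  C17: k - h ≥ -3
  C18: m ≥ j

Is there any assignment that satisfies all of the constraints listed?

One satisfying assignment is m = 5, n = 5, k = 2, j = 1, h = 4, g = 4.
For the less obvious constraints — constraint 1: n + k = 7; constraint 6: m + h = 9 — and the others hold by inspection.

Satisfiable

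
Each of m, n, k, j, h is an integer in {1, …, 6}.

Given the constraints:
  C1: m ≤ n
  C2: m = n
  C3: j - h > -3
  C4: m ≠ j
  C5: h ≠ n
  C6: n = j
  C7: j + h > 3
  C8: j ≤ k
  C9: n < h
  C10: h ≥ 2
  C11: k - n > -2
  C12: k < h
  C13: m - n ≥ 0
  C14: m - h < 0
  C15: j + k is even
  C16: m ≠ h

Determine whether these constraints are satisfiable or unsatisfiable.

Unsatisfiable

From constraints 2 and 6, m = n = j, so m = j. But constraint 4 says m ≠ j. Contradiction.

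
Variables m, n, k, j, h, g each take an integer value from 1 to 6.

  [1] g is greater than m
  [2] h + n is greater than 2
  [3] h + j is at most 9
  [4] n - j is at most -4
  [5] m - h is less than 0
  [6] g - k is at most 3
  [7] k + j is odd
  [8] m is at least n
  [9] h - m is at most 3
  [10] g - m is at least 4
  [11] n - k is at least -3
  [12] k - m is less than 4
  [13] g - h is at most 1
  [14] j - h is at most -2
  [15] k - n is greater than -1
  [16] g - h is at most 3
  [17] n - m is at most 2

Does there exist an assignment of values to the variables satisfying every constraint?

Constraints 4, 6, 9, 10, 11, and 14 give m − h ≥ -3, h − j ≥ 2, j − n ≥ 4, n − k ≥ -3, k − g ≥ -3, g − m ≥ 4.
Adding all 6 inequalities: the left sides telescope to 0, and the right sides sum to (-3) + 2 + 4 + (-3) + (-3) + 4 = 1. So 0 ≥ 1, which is false.

Unsatisfiable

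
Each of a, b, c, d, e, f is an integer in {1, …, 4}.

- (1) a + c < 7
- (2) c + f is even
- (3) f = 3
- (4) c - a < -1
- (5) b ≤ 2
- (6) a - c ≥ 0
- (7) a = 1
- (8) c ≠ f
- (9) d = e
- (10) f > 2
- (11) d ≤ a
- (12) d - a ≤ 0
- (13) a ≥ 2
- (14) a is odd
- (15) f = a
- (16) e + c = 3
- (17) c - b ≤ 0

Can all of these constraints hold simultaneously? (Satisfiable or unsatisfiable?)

Unsatisfiable

Constraint 3 fixes f = 3 and constraint 7 fixes a = 1, but constraint 15 requires f = a. Since 3 ≠ 1, contradiction.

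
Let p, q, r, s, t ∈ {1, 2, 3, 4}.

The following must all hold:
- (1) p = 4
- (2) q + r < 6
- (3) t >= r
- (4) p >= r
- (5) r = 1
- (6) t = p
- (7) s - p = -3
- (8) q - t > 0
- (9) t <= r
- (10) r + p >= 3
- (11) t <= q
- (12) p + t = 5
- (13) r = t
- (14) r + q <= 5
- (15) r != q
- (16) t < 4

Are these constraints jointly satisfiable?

Unsatisfiable

Constraint 5 fixes r = 1 and constraint 1 fixes p = 4. Constraints 6 and 13 give r = t = p, so r = p. But 1 ≠ 4 — contradiction.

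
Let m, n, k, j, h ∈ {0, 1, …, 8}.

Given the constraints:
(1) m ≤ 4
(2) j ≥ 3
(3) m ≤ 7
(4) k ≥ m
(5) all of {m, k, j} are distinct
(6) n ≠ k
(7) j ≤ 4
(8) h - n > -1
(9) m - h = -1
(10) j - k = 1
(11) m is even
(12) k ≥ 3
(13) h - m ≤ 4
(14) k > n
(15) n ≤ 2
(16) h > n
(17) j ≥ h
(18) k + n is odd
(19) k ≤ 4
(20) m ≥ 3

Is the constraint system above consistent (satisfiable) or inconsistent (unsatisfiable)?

Unsatisfiable

Constraints 1, 2, 7, 12, 19, and 20 confine each of m, k, j to the 2 values {3, 4}.
Constraint 5 requires all 3 of them to be distinct, but only 2 values are available — impossible by the pigeonhole principle.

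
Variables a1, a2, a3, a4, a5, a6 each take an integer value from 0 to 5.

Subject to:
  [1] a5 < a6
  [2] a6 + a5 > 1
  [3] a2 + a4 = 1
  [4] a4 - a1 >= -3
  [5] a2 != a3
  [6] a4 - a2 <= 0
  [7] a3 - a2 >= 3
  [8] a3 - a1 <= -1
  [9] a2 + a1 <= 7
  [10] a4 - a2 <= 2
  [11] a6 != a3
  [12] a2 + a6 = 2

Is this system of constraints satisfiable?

Unsatisfiable

Constraints 4, 6, 7, and 8 give a4 − a1 ≥ -3, a1 − a3 ≥ 1, a3 − a2 ≥ 3, a2 − a4 ≥ 0.
Adding all 4 inequalities: the left sides telescope to 0, and the right sides sum to (-3) + 1 + 3 + 0 = 1. So 0 ≥ 1, which is false.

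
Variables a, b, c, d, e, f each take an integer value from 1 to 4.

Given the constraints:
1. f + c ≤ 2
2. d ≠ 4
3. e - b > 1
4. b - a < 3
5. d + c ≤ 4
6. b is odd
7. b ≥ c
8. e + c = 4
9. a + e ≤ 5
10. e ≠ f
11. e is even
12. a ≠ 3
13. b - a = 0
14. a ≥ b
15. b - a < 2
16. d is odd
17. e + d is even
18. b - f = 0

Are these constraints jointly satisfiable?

Constraint 11 makes e even and constraint 16 makes d odd, so e + d must be odd. Constraint 17 says e + d is even — contradiction.

Unsatisfiable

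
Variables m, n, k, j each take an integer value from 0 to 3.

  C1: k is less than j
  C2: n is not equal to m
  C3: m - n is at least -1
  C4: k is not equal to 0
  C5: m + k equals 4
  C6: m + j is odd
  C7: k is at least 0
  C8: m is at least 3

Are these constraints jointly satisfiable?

Satisfiable

Setting (m, n, k, j) = (3, 2, 1, 2) satisfies everything: constraint 3: m - n = 1; constraint 5: m + k = 4; constraint 6: m + j = 5 is odd, and the others follow.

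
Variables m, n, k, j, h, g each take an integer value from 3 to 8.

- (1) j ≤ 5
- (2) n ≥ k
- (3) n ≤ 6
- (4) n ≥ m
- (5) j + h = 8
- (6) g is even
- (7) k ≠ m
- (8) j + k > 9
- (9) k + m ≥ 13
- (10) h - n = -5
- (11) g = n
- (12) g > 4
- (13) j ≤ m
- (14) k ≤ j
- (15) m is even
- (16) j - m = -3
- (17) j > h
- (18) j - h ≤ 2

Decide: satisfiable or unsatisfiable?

Unsatisfiable

From constraints 1 and 14: k ≤ j ≤ 5. From constraints 3 and 4: m ≤ n ≤ 6. Hence k + m ≤ 11. But constraint 9 requires k + m ≥ 13, and 13 > 11. Contradiction.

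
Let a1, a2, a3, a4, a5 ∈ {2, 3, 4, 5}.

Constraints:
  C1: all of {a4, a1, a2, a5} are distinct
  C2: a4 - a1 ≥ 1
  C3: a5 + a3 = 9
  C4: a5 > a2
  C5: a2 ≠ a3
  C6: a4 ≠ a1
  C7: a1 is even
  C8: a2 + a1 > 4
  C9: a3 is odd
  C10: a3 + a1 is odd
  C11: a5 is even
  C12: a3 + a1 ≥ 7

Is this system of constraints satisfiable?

Try a1 = 2, a2 = 3, a3 = 5, a4 = 5, a5 = 4.
Check constraint 2: a4 - a1 = 3; constraint 3: a5 + a3 = 9; constraint 8: a2 + a1 = 5. The remaining constraints are straightforward to verify.

Satisfiable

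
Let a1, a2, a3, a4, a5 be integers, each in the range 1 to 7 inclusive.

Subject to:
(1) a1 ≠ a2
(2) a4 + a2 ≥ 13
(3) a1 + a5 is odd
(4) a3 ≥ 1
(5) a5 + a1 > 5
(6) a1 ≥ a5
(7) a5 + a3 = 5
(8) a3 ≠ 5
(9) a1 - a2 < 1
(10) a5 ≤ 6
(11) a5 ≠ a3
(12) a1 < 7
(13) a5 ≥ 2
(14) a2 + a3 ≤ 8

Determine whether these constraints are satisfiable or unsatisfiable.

Take a1 = 4, a2 = 6, a3 = 2, a4 = 7, a5 = 3. Then constraint 2: a4 + a2 = 13; constraint 5: a5 + a1 = 7, and every other listed constraint is also met.

Satisfiable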